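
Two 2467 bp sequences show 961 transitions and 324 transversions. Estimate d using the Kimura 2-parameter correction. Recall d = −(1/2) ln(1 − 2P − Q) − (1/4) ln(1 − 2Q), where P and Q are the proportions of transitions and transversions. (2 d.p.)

1.28

P = 961/2467 ≈ 0.389542 and Q = 324/2467 ≈ 0.131334.
Under the Kimura two-parameter model, d = −½ ln(1 − 2P − Q) − ¼ ln(1 − 2Q).
1 − 2P − Q = 0.089582, giving −½ ln(0.089582) = 1.206300.
1 − 2Q = 0.737332, giving −¼ ln(0.737332) = 0.076179.
d = 1.206300 + 0.076179 = 1.282479.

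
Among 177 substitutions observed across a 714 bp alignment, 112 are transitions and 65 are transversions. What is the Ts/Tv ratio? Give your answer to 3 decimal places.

R = 112/65 = 1.723076… ≈ 1.723 (to 3 d.p.).

1.723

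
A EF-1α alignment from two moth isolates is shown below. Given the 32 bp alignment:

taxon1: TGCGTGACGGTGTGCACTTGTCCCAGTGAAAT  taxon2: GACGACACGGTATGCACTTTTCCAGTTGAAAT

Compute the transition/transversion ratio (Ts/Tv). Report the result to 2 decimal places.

0.50

Transitions are A↔G and C↔T; transversions are all other mismatches.
Transitions: 3. Transversions: 6.
R = 3/6 = 0.50.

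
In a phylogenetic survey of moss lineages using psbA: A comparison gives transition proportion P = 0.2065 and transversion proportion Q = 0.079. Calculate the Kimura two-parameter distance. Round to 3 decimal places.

Under the Kimura two-parameter model, d = −½ ln(1 − 2P − Q) − ¼ ln(1 − 2Q).
1 − 2P − Q = 0.508, giving −½ ln(0.508) = 0.338637.
1 − 2Q = 0.842, giving −¼ ln(0.842) = 0.042994.
d = 0.338637 + 0.042994 = 0.381631.

0.382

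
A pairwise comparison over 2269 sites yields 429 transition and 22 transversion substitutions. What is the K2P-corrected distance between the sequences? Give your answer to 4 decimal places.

P = 429/2269 ≈ 0.18907 and Q = 22/2269 ≈ 0.009696.
Under the Kimura two-parameter model, d = −½ ln(1 − 2P − Q) − ¼ ln(1 − 2Q).
1 − 2P − Q = 0.612164, giving −½ ln(0.612164) = 0.245378.
1 − 2Q = 0.980608, giving −¼ ln(0.980608) = 0.004896.
d = 0.245378 + 0.004896 = 0.250274.

0.2503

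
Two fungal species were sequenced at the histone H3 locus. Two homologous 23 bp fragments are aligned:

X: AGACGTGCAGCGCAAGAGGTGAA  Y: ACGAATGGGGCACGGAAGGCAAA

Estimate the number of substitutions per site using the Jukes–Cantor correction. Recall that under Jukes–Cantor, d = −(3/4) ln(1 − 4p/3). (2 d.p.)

0.89

The sequences differ at 12 of 23 sites, so p = 12/23 ≈ 0.521739.
d = −(3/4) ln(1 − 4p/3) = −0.75 ln(1 − 0.695652) = −0.75 ln(0.304348)
  = −0.75 × (-1.189583) = 0.892187 substitutions/site.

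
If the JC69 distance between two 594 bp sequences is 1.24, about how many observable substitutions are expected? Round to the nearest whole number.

Invert JC69: p = (3/4)(1 − e^(−4d/3)) = 0.75 × (1 − e^(-1.653333)) = 0.75 × (1 − 0.191411) = 0.606442.
Expected differing sites = pL ≈ 0.606442 × 594 = 360.226548 ≈ 360.

360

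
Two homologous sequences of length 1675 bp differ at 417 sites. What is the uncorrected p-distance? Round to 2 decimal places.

0.25

p = 417/1675 = 0.248955… ≈ 0.25 (to 2 d.p.).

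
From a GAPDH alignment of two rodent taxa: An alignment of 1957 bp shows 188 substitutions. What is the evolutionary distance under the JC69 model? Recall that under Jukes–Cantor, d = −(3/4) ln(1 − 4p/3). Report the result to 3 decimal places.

0.103

p = 188/1957 ≈ 0.096065.
d = −(3/4) ln(1 − 4p/3) = −0.75 ln(1 − 0.128087) = −0.75 ln(0.871913)
  = −0.75 × (-0.137066) = 0.102800 substitutions/site.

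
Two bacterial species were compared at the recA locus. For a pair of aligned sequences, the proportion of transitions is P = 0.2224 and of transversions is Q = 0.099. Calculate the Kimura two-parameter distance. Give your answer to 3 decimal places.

0.448

Under the Kimura two-parameter model, d = −½ ln(1 − 2P − Q) − ¼ ln(1 − 2Q).
1 − 2P − Q = 0.4562, giving −½ ln(0.4562) = 0.392412.
1 − 2Q = 0.802, giving −¼ ln(0.802) = 0.055162.
d = 0.392412 + 0.055162 = 0.447574.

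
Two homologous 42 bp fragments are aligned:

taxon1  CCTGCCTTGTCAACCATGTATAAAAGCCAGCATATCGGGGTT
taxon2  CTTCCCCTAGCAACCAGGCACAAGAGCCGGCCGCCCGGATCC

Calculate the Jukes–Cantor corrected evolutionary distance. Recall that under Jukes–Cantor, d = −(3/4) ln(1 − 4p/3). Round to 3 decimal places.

The sequences differ at 18 of 42 sites, so p = 18/42 ≈ 0.428571.
d = −(3/4) ln(1 − 4p/3) = −0.75 ln(1 − 0.571428) = −0.75 ln(0.428572)
  = −0.75 × (-0.847297) = 0.635473 substitutions/site.

0.635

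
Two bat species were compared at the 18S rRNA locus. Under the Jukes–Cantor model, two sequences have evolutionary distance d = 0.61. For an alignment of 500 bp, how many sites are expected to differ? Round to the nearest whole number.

Invert JC69: p = (3/4)(1 − e^(−4d/3)) = 0.75 × (1 − e^(-0.813333)) = 0.75 × (1 − 0.443378) = 0.417467.
Expected differing sites = pL ≈ 0.417467 × 500 = 208.7335 ≈ 209.

209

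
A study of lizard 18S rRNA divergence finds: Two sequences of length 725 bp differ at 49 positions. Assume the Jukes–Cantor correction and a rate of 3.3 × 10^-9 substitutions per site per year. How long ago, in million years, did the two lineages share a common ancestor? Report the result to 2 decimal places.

10.73

p = 49/725 ≈ 0.067586.
d = −(3/4) ln(1 − 4p/3) = −0.75 ln(1 − 0.090115) = −0.75 ln(0.909885)
  = −0.75 × (-0.094437) = 0.070828 substitutions/site.
Under a molecular clock d = 2μt, so t = d/(2μ) = 0.070828 / (2 × 3.3 × 10^-9) = 10.73 million years.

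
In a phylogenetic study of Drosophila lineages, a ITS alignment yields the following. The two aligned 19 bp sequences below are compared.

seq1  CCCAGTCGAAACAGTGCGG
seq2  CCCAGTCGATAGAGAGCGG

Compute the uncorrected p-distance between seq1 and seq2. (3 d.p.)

The sequences differ at 3 of 19 positions (sites 10, 12, 15).
p = 3/19 = 0.157894… ≈ 0.158 (to 3 d.p.).

0.158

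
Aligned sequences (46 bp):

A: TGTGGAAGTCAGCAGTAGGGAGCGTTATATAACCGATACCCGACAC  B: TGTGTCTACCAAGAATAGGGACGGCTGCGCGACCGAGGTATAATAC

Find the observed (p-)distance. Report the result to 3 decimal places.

The sequences differ at 23 of 46 positions.
p = 23/46 = 0.500.

0.500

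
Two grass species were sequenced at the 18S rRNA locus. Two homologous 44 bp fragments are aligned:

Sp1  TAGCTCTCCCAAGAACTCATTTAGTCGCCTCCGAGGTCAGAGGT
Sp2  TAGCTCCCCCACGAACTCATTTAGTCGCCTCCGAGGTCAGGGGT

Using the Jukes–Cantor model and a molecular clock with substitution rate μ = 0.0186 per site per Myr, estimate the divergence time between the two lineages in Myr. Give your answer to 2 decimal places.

1.92

The sequences differ at 3 of 44 sites (7, 12, 41), so p = 3/44 ≈ 0.068182.
d = −(3/4) ln(1 − 4p/3) = −0.75 ln(1 − 0.090909) = −0.75 ln(0.909091)
  = −0.75 × (-0.095310) = 0.071483 substitutions/site.
Under a molecular clock d = 2μt, so t = d/(2μ) = 0.071483 / (2 × 0.0186) = 1.92 Myr.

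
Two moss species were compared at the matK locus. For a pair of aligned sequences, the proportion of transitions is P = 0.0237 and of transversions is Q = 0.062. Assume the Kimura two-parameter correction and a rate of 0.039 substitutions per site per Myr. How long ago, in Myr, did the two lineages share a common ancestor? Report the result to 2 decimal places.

1.17

Under the Kimura two-parameter model, d = −½ ln(1 − 2P − Q) − ¼ ln(1 − 2Q).
1 − 2P − Q = 0.8906, giving −½ ln(0.8906) = 0.057930.
1 − 2Q = 0.876, giving −¼ ln(0.876) = 0.033097.
d = 0.057930 + 0.033097 = 0.091027.
Under a molecular clock d = 2μt, so t = d/(2μ) = 0.091027 / (2 × 0.039) = 1.17 Myr.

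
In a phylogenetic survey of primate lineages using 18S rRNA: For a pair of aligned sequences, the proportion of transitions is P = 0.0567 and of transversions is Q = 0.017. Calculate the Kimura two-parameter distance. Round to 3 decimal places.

Under the Kimura two-parameter model, d = −½ ln(1 − 2P − Q) − ¼ ln(1 − 2Q).
1 − 2P − Q = 0.8696, giving −½ ln(0.8696) = 0.069861.
1 − 2Q = 0.966, giving −¼ ln(0.966) = 0.008648.
d = 0.069861 + 0.008648 = 0.078509.

0.079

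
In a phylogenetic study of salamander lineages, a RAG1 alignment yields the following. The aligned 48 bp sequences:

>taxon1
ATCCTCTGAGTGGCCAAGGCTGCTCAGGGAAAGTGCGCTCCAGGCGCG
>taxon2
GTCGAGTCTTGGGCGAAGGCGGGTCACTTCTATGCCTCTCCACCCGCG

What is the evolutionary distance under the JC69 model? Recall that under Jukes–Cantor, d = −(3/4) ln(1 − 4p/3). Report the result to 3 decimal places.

0.708

The sequences differ at 22 of 48 sites, so p = 22/48 ≈ 0.458333.
d = −(3/4) ln(1 − 4p/3) = −0.75 ln(1 − 0.611111) = −0.75 ln(0.388889)
  = −0.75 × (-0.944461) = 0.708346 substitutions/site.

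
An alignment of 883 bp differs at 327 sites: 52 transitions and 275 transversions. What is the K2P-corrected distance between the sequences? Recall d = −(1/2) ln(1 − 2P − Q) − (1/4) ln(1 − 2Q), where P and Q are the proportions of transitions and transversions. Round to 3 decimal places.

P = 52/883 ≈ 0.05889 and Q = 275/883 ≈ 0.311438.
Under the Kimura two-parameter model, d = −½ ln(1 − 2P − Q) − ¼ ln(1 − 2Q).
1 − 2P − Q = 0.570782, giving −½ ln(0.570782) = 0.280374.
1 − 2Q = 0.377124, giving −¼ ln(0.377124) = 0.243795.
d = 0.280374 + 0.243795 = 0.524169.

0.524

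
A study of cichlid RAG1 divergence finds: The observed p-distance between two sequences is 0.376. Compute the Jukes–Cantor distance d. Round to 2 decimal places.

d = −(3/4) ln(1 − 4p/3) = −0.75 ln(1 − 0.501333) = −0.75 ln(0.498667)
  = −0.75 × (-0.695817) = 0.521863 substitutions/site.

0.52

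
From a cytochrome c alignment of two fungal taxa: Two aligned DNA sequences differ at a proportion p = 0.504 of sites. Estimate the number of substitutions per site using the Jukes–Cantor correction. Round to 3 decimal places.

d = −(3/4) ln(1 − 4p/3) = −0.75 ln(1 − 0.672) = −0.75 ln(0.328)
  = −0.75 × (-1.114742) = 0.836057 substitutions/site.

0.836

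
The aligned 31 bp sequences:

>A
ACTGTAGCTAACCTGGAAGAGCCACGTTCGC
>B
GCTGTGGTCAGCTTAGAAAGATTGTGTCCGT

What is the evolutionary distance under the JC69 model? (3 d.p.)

The sequences differ at 16 of 31 sites, so p = 16/31 ≈ 0.516129.
d = −(3/4) ln(1 − 4p/3) = −0.75 ln(1 − 0.688172) = −0.75 ln(0.311828)
  = −0.75 × (-1.165304) = 0.873978 substitutions/site.

0.874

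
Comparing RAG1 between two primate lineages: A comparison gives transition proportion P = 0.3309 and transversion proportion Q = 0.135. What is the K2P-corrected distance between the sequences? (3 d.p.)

Under the Kimura two-parameter model, d = −½ ln(1 − 2P − Q) − ¼ ln(1 − 2Q).
1 − 2P − Q = 0.2032, giving −½ ln(0.2032) = 0.796782.
1 − 2Q = 0.73, giving −¼ ln(0.73) = 0.078678.
d = 0.796782 + 0.078678 = 0.875460.

0.875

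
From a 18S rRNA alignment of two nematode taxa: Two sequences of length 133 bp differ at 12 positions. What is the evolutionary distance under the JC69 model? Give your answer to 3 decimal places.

0.096

p = 12/133 ≈ 0.090226.
d = −(3/4) ln(1 − 4p/3) = −0.75 ln(1 − 0.120301) = −0.75 ln(0.879699)
  = −0.75 × (-0.128175) = 0.096131 substitutions/site.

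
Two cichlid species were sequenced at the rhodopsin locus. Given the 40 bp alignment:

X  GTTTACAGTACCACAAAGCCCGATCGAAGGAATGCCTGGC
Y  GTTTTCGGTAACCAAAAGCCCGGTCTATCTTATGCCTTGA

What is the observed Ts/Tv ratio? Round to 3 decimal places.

Transitions are A↔G and C↔T; transversions are all other mismatches.
Transitions: 2. Transversions: 11.
R = 2/11 = 0.181818… ≈ 0.182 (to 3 d.p.).

0.182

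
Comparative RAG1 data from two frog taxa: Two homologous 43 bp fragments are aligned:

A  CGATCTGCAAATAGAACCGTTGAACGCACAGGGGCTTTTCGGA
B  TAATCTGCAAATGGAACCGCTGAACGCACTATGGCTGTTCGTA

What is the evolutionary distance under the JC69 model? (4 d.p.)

0.2454

The sequences differ at 9 of 43 sites (1, 2, 13, 20, 30, 31, 32, 37, 42), so p = 9/43 ≈ 0.209302.
d = −(3/4) ln(1 − 4p/3) = −0.75 ln(1 − 0.279069) = −0.75 ln(0.720931)
  = −0.75 × (-0.327212) = 0.245409 substitutions/site.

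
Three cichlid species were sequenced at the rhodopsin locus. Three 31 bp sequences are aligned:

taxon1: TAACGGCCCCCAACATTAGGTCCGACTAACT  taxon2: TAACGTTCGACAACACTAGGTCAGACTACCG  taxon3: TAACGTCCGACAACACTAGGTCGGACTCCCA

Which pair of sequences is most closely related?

taxon1–taxon2: 8/31 differ, p = 0.258, d = 0.316.
taxon1–taxon3: 8/31 differ, p = 0.258, d = 0.316.
taxon2–taxon3: 4/31 differ, p = 0.129, d = 0.142.
The smallest distance is between taxon2 and taxon3.

taxon2 and taxon3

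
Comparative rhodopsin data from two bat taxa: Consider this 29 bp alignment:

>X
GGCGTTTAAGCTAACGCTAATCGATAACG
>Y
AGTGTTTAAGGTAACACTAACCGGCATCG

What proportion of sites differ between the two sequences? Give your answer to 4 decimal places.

0.2759

The sequences differ at 8 of 29 positions (sites 1, 3, 11, 16, 21, 24, 25, 27).
p = 8/29 = 0.275862… ≈ 0.2759 (to 4 d.p.).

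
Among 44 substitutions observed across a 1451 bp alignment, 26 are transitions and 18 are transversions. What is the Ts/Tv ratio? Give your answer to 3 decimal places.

R = 26/18 = 1.444444… ≈ 1.444 (to 3 d.p.).

1.444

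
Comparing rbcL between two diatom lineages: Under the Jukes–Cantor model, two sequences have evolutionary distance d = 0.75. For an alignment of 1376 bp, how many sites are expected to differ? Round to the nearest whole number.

652

Invert JC69: p = (3/4)(1 − e^(−4d/3)) = 0.75 × (1 − e^(-1)) = 0.75 × (1 − 0.367879) = 0.474091.
Expected differing sites = pL ≈ 0.474091 × 1376 = 652.349216 ≈ 652.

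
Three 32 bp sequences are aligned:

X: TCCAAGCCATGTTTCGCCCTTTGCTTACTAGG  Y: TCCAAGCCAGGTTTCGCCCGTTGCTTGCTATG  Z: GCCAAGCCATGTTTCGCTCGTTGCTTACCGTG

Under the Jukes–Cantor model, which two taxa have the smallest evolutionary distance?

X and Y

X–Y: 4/32 differ, p = 0.125, d = 0.137.
X–Z: 6/32 differ, p = 0.188, d = 0.216.
Y–Z: 6/32 differ, p = 0.188, d = 0.216.
The smallest distance is between X and Y.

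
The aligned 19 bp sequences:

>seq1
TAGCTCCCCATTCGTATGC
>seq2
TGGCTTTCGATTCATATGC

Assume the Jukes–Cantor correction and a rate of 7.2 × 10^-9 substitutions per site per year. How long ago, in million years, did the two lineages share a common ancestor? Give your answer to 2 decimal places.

22.51

The sequences differ at 5 of 19 sites (2, 6, 7, 9, 14), so p = 5/19 ≈ 0.263158.
d = −(3/4) ln(1 − 4p/3) = −0.75 ln(1 − 0.350877) = −0.75 ln(0.649123)
  = −0.75 × (-0.432133) = 0.324100 substitutions/site.
Under a molecular clock d = 2μt, so t = d/(2μ) = 0.324100 / (2 × 7.2 × 10^-9) = 22.51 million years.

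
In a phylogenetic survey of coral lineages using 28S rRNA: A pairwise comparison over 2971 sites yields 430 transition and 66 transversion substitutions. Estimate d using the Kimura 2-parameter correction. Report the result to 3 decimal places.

0.198

P = 430/2971 ≈ 0.144732 and Q = 66/2971 ≈ 0.022215.
Under the Kimura two-parameter model, d = −½ ln(1 − 2P − Q) − ¼ ln(1 − 2Q).
1 − 2P − Q = 0.688321, giving −½ ln(0.688321) = 0.186750.
1 − 2Q = 0.95557, giving −¼ ln(0.95557) = 0.011362.
d = 0.186750 + 0.011362 = 0.198112.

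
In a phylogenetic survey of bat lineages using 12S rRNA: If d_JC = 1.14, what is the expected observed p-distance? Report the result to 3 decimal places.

p = (3/4)(1 − e^(−4d/3)) = 0.75 × (1 − e^(-1.52)) = 0.75 × (1 − 0.218712) = 0.585966.

0.586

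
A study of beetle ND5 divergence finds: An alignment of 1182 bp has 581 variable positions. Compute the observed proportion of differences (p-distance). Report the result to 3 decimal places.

0.492

p = 581/1182 = 0.491539… ≈ 0.492 (to 3 d.p.).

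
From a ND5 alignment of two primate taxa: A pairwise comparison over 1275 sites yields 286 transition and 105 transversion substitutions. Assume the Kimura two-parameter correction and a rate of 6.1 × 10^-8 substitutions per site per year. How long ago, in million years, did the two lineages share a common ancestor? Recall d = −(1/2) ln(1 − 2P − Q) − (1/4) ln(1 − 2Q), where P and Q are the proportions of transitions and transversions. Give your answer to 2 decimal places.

3.47

P = 286/1275 ≈ 0.224314 and Q = 105/1275 ≈ 0.082353.
Under the Kimura two-parameter model, d = −½ ln(1 − 2P − Q) − ¼ ln(1 − 2Q).
1 − 2P − Q = 0.469019, giving −½ ln(0.469019) = 0.378556.
1 − 2Q = 0.835294, giving −¼ ln(0.835294) = 0.044993.
d = 0.378556 + 0.044993 = 0.423549.
Under a molecular clock d = 2μt, so t = d/(2μ) = 0.423549 / (2 × 6.1 × 10^-8) = 3.47 million years.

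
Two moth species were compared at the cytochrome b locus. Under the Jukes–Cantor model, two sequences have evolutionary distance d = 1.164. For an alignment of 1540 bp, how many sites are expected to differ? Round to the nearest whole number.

Invert JC69: p = (3/4)(1 − e^(−4d/3)) = 0.75 × (1 − e^(-1.552)) = 0.75 × (1 − 0.211824) = 0.591132.
Expected differing sites = pL ≈ 0.591132 × 1540 = 910.34328 ≈ 910.

910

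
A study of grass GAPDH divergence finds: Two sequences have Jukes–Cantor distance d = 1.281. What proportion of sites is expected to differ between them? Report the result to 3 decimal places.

p = (3/4)(1 − e^(−4d/3)) = 0.75 × (1 − e^(-1.708)) = 0.75 × (1 − 0.181228) = 0.614079.

0.614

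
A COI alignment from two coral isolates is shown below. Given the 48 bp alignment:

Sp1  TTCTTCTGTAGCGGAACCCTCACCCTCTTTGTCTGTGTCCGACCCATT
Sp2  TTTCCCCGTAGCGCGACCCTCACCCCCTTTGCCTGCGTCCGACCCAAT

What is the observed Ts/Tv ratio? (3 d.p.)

Transitions are A↔G and C↔T; transversions are all other mismatches.
Transitions: 8. Transversions: 2.
R = 8/2 = 4.000.

4.000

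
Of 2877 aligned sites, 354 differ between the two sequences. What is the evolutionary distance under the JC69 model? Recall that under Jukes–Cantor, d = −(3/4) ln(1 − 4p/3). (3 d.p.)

p = 354/2877 ≈ 0.123045.
d = −(3/4) ln(1 − 4p/3) = −0.75 ln(1 − 0.16406) = −0.75 ln(0.83594)
  = −0.75 × (-0.179198) = 0.134399 substitutions/site.

0.134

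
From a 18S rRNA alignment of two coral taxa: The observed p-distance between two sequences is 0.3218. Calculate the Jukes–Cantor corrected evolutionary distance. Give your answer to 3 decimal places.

d = −(3/4) ln(1 − 4p/3) = −0.75 ln(1 − 0.429067) = −0.75 ln(0.570933)
  = −0.75 × (-0.560483) = 0.420362 substitutions/site.

0.420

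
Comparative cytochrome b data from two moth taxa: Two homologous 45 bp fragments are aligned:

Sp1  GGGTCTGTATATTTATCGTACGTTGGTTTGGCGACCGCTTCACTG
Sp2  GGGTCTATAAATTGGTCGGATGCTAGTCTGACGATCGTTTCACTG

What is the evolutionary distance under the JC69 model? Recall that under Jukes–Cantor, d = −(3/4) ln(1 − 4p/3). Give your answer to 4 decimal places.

The sequences differ at 12 of 45 sites, so p = 12/45 ≈ 0.266667.
d = −(3/4) ln(1 − 4p/3) = −0.75 ln(1 − 0.355556) = −0.75 ln(0.644444)
  = −0.75 × (-0.439367) = 0.329525 substitutions/site.

0.3295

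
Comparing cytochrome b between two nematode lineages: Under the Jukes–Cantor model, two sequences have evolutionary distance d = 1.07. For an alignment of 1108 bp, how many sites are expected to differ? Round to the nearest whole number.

Invert JC69: p = (3/4)(1 − e^(−4d/3)) = 0.75 × (1 − e^(-1.426667)) = 0.75 × (1 − 0.240108) = 0.569919.
Expected differing sites = pL ≈ 0.569919 × 1108 = 631.470252 ≈ 631.

631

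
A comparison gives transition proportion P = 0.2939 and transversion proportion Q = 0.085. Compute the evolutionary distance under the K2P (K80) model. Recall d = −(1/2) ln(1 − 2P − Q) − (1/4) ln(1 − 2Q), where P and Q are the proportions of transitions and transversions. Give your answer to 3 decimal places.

Under the Kimura two-parameter model, d = −½ ln(1 − 2P − Q) − ¼ ln(1 − 2Q).
1 − 2P − Q = 0.3272, giving −½ ln(0.3272) = 0.558592.
1 − 2Q = 0.83, giving −¼ ln(0.83) = 0.046582.
d = 0.558592 + 0.046582 = 0.605174.

0.605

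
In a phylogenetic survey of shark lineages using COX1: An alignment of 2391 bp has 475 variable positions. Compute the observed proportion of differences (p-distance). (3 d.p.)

p = 475/2391 = 0.198661… ≈ 0.199 (to 3 d.p.).

0.199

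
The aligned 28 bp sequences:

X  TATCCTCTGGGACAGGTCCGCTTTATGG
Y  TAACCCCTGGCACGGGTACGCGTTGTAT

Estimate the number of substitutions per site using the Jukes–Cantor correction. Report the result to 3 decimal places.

The sequences differ at 9 of 28 sites (3, 6, 11, 14, 18, 22, 25, 27, 28), so p = 9/28 ≈ 0.321429.
d = −(3/4) ln(1 − 4p/3) = −0.75 ln(1 − 0.428572) = −0.75 ln(0.571428)
  = −0.75 × (-0.559617) = 0.419713 substitutions/site.

0.420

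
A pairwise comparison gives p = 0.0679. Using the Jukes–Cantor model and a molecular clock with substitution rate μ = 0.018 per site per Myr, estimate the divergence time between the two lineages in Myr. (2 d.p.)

d = −(3/4) ln(1 − 4p/3) = −0.75 ln(1 − 0.090533) = −0.75 ln(0.909467)
  = −0.75 × (-0.094897) = 0.071173 substitutions/site.
Under a molecular clock d = 2μt, so t = d/(2μ) = 0.071173 / (2 × 0.018) = 1.98 Myr.

1.98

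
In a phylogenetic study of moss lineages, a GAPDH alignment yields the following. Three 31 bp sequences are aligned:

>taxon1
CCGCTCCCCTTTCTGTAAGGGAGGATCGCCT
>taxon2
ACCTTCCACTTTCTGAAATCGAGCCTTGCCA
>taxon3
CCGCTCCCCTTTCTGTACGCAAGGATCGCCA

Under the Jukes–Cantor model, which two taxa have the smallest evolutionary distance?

taxon1 and taxon3

taxon1–taxon2: 11/31 differ, p = 0.355, d = 0.481.
taxon1–taxon3: 4/31 differ, p = 0.129, d = 0.142.
taxon2–taxon3: 11/31 differ, p = 0.355, d = 0.481.
The smallest distance is between taxon1 and taxon3.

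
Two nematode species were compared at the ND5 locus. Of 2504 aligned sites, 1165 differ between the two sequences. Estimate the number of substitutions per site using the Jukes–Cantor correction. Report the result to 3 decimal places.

p = 1165/2504 ≈ 0.465256.
d = −(3/4) ln(1 − 4p/3) = −0.75 ln(1 − 0.620341) = −0.75 ln(0.379659)
  = −0.75 × (-0.968482) = 0.726362 substitutions/site.

0.726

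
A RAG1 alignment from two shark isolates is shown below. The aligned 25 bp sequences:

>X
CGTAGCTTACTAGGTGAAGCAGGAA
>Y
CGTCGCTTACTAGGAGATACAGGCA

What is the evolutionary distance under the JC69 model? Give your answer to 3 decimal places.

0.233

The sequences differ at 5 of 25 sites (4, 15, 18, 19, 24), so p = 5/25 = 0.2.
d = −(3/4) ln(1 − 4p/3) = −0.75 ln(1 − 0.266667) = −0.75 ln(0.733333)
  = −0.75 × (-0.310155) = 0.232616 substitutions/site.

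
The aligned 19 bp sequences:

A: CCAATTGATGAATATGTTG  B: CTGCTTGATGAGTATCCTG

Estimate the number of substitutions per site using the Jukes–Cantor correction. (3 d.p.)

The sequences differ at 6 of 19 sites (2, 3, 4, 12, 16, 17), so p = 6/19 ≈ 0.315789.
d = −(3/4) ln(1 − 4p/3) = −0.75 ln(1 − 0.421052) = −0.75 ln(0.578948)
  = −0.75 × (-0.546543) = 0.409907 substitutions/site.

0.410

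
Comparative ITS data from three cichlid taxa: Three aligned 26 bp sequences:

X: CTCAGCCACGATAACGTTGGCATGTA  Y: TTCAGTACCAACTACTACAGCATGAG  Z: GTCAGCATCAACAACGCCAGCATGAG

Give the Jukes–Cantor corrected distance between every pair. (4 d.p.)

d(X,Y) = 0.8240, d(X,Z) = 0.5393, d(Y,Z) = 0.2758

X–Y: 13/26 sites differ → p = 0.5, d = −0.75 ln(1 − 0.666667) = 0.823960 ≈ 0.8240.
X–Z: 10/26 sites differ → p ≈ 0.384615, d = −0.75 ln(1 − 0.51282) = 0.539341 ≈ 0.5393.
Y–Z: 6/26 sites differ → p ≈ 0.230769, d = −0.75 ln(1 − 0.307692) = 0.275793 ≈ 0.2758.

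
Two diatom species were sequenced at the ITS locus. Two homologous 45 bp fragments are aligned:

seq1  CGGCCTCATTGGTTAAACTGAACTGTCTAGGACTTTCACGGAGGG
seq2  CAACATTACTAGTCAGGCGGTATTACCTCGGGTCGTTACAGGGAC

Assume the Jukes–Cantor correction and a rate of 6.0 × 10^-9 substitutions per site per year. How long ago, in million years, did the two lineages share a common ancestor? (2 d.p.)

The sequences differ at 24 of 45 sites, so p = 24/45 ≈ 0.533333.
d = −(3/4) ln(1 − 4p/3) = −0.75 ln(1 − 0.711111) = −0.75 ln(0.288889)
  = −0.75 × (-1.241713) = 0.931285 substitutions/site.
Under a molecular clock d = 2μt, so t = d/(2μ) = 0.931285 / (2 × 6.0 × 10^-9) = 77.61 million years.

77.61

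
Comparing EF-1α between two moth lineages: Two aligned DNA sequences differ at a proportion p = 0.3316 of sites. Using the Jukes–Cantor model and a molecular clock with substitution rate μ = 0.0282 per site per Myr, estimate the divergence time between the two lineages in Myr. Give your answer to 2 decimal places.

d = −(3/4) ln(1 − 4p/3) = −0.75 ln(1 − 0.442133) = −0.75 ln(0.557867)
  = −0.75 × (-0.583635) = 0.437726 substitutions/site.
Under a molecular clock d = 2μt, so t = d/(2μ) = 0.437726 / (2 × 0.0282) = 7.76 Myr.

7.76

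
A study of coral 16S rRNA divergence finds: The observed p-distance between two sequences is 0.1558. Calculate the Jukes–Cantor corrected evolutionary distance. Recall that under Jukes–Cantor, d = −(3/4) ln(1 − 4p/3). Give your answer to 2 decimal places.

d = −(3/4) ln(1 − 4p/3) = −0.75 ln(1 − 0.207733) = −0.75 ln(0.792267)
  = −0.75 × (-0.232857) = 0.174643 substitutions/site.

0.17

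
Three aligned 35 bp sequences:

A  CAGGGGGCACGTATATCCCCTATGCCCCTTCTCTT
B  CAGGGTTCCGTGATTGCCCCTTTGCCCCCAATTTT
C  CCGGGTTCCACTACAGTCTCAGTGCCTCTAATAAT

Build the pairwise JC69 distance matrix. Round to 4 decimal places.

d(A,B) = 0.5128, d(A,C) = 0.7823, d(B,C) = 0.5716

A–B: 13/35 sites differ → p ≈ 0.371429, d = −0.75 ln(1 − 0.495239) = 0.512753 ≈ 0.5128.
A–C: 17/35 sites differ → p ≈ 0.485714, d = −0.75 ln(1 − 0.647619) = 0.782282 ≈ 0.7823.
B–C: 14/35 sites differ → p = 0.4, d = −0.75 ln(1 − 0.533333) = 0.571605 ≈ 0.5716.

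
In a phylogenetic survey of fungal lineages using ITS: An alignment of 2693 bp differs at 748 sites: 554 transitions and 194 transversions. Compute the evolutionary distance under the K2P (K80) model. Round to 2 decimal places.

P = 554/2693 ≈ 0.205719 and Q = 194/2693 ≈ 0.072039.
Under the Kimura two-parameter model, d = −½ ln(1 − 2P − Q) − ¼ ln(1 − 2Q).
1 − 2P − Q = 0.516523, giving −½ ln(0.516523) = 0.330318.
1 − 2Q = 0.855922, giving −¼ ln(0.855922) = 0.038894.
d = 0.330318 + 0.038894 = 0.369212.

0.37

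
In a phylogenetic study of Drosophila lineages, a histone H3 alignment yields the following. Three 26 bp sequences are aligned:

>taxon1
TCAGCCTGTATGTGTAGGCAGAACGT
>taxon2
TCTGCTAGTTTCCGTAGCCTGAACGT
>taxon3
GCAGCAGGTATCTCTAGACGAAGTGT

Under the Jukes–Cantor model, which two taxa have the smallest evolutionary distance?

taxon1 and taxon2

taxon1–taxon2: 8/26 differ, p = 0.308, d = 0.396.
taxon1–taxon3: 10/26 differ, p = 0.385, d = 0.539.
taxon2–taxon3: 12/26 differ, p = 0.462, d = 0.717.
The smallest distance is between taxon1 and taxon2.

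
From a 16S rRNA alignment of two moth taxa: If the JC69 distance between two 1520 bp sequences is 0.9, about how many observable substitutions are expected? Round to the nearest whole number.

Invert JC69: p = (3/4)(1 − e^(−4d/3)) = 0.75 × (1 − e^(-1.2)) = 0.75 × (1 − 0.301194) = 0.524105.
Expected differing sites = pL ≈ 0.524105 × 1520 = 796.6396 ≈ 797.

797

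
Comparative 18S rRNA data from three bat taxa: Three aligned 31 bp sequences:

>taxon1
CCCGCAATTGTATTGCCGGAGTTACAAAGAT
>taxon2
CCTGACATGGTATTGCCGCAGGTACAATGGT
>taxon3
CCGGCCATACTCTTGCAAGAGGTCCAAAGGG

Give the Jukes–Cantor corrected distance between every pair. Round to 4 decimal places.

d(taxon1,taxon2) = 0.3163, d(taxon1,taxon3) = 0.4806, d(taxon2,taxon3) = 0.4806

taxon1–taxon2: 8/31 sites differ → p ≈ 0.258065, d = −0.75 ln(1 − 0.344087) = 0.316295 ≈ 0.3163.
taxon1–taxon3: 11/31 sites differ → p ≈ 0.354839, d = −0.75 ln(1 − 0.473119) = 0.480585 ≈ 0.4806.
taxon2–taxon3: 11/31 sites differ → p ≈ 0.354839, d = −0.75 ln(1 − 0.473119) = 0.480585 ≈ 0.4806.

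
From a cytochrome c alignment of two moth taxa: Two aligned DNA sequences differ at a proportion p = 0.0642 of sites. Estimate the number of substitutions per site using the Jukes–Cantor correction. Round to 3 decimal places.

0.067

d = −(3/4) ln(1 − 4p/3) = −0.75 ln(1 − 0.0856) = −0.75 ln(0.9144)
  = −0.75 × (-0.089487) = 0.067115 substitutions/site.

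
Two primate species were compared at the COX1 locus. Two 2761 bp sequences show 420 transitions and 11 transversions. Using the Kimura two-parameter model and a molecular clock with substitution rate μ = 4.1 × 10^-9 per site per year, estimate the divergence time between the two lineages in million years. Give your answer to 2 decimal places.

22.71

P = 420/2761 ≈ 0.152119 and Q = 11/2761 ≈ 0.003984.
Under the Kimura two-parameter model, d = −½ ln(1 − 2P − Q) − ¼ ln(1 − 2Q).
1 − 2P − Q = 0.691778, giving −½ ln(0.691778) = 0.184245.
1 − 2Q = 0.992032, giving −¼ ln(0.992032) = 0.002000.
d = 0.184245 + 0.002000 = 0.186245.
Under a molecular clock d = 2μt, so t = d/(2μ) = 0.186245 / (2 × 4.1 × 10^-9) = 22.71 million years.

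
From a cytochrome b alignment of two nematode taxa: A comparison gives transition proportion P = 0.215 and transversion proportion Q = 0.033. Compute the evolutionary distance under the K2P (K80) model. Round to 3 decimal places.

Under the Kimura two-parameter model, d = −½ ln(1 − 2P − Q) − ¼ ln(1 − 2Q).
1 − 2P − Q = 0.537, giving −½ ln(0.537) = 0.310879.
1 − 2Q = 0.934, giving −¼ ln(0.934) = 0.017070.
d = 0.310879 + 0.017070 = 0.327949.

0.328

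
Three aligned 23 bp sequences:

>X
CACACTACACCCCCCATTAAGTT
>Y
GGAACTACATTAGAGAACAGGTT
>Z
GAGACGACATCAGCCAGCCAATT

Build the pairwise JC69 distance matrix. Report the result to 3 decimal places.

d(X,Y) = 0.892, d(X,Z) = 0.650, d(Y,Z) = 0.650

X–Y: 12/23 sites differ → p ≈ 0.521739, d = −0.75 ln(1 − 0.695652) = 0.892188 ≈ 0.892.
X–Z: 10/23 sites differ → p ≈ 0.434783, d = −0.75 ln(1 − 0.579711) = 0.650110 ≈ 0.650.
Y–Z: 10/23 sites differ → p ≈ 0.434783, d = −0.75 ln(1 − 0.579711) = 0.650110 ≈ 0.650.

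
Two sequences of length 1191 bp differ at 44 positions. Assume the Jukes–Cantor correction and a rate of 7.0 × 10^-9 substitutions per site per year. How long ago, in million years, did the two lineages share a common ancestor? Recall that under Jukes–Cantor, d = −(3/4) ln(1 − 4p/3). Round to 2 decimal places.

p = 44/1191 ≈ 0.036944.
d = −(3/4) ln(1 − 4p/3) = −0.75 ln(1 − 0.049259) = −0.75 ln(0.950741)
  = −0.75 × (-0.050514) = 0.037886 substitutions/site.
Under a molecular clock d = 2μt, so t = d/(2μ) = 0.037886 / (2 × 7.0 × 10^-9) = 2.71 million years.

2.71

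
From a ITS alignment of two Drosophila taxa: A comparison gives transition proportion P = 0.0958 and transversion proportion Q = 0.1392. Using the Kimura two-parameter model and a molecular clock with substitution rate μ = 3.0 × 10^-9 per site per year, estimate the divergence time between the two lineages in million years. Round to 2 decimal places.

Under the Kimura two-parameter model, d = −½ ln(1 − 2P − Q) − ¼ ln(1 − 2Q).
1 − 2P − Q = 0.6692, giving −½ ln(0.6692) = 0.200836.
1 − 2Q = 0.7216, giving −¼ ln(0.7216) = 0.081571.
d = 0.200836 + 0.081571 = 0.282407.
Under a molecular clock d = 2μt, so t = d/(2μ) = 0.282407 / (2 × 3.0 × 10^-9) = 47.07 million years.

47.07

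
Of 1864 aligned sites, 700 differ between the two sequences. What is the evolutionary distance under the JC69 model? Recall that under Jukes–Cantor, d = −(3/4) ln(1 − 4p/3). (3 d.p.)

0.521

p = 700/1864 ≈ 0.375536.
d = −(3/4) ln(1 − 4p/3) = −0.75 ln(1 − 0.500715) = −0.75 ln(0.499285)
  = −0.75 × (-0.694578) = 0.520934 substitutions/site.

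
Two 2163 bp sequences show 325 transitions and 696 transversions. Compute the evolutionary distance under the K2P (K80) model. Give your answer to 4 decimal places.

P = 325/2163 ≈ 0.150254 and Q = 696/2163 ≈ 0.321775.
Under the Kimura two-parameter model, d = −½ ln(1 − 2P − Q) − ¼ ln(1 − 2Q).
1 − 2P − Q = 0.377717, giving −½ ln(0.377717) = 0.486805.
1 − 2Q = 0.35645, giving −¼ ln(0.35645) = 0.257890.
d = 0.486805 + 0.257890 = 0.744695.

0.7447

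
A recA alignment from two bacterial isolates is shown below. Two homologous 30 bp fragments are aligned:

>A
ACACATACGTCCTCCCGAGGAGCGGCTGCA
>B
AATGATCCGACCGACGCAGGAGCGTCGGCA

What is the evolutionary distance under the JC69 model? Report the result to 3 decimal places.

0.503

The sequences differ at 11 of 30 sites, so p = 11/30 ≈ 0.366667.
d = −(3/4) ln(1 − 4p/3) = −0.75 ln(1 − 0.488889) = −0.75 ln(0.511111)
  = −0.75 × (-0.671168) = 0.503376 substitutions/site.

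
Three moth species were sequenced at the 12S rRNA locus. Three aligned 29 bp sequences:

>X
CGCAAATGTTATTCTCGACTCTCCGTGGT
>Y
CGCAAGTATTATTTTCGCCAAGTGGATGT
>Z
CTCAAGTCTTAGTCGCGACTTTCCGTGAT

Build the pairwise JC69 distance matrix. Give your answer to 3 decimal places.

d(X,Y) = 0.529, d(X,Z) = 0.291, d(Y,Z) = 0.774

X–Y: 11/29 sites differ → p ≈ 0.37931, d = −0.75 ln(1 − 0.505747) = 0.528531 ≈ 0.529.
X–Z: 7/29 sites differ → p ≈ 0.241379, d = −0.75 ln(1 − 0.321839) = 0.291278 ≈ 0.291.
Y–Z: 14/29 sites differ → p ≈ 0.482759, d = −0.75 ln(1 − 0.643679) = 0.773942 ≈ 0.774.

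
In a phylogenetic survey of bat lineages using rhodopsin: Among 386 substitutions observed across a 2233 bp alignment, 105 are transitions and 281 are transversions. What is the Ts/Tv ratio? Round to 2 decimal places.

0.37

R = 105/281 = 0.373665… ≈ 0.37 (to 2 d.p.).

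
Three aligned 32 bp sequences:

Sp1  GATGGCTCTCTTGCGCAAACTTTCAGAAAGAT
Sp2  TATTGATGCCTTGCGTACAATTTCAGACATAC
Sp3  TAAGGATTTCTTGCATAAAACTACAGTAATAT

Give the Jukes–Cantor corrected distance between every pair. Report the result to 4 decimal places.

Sp1–Sp2: 11/32 sites differ → p = 0.34375, d = −0.75 ln(1 − 0.458333) = 0.459828 ≈ 0.4598.
Sp1–Sp3: 11/32 sites differ → p = 0.34375, d = −0.75 ln(1 − 0.458333) = 0.459828 ≈ 0.4598.
Sp2–Sp3: 11/32 sites differ → p = 0.34375, d = −0.75 ln(1 − 0.458333) = 0.459828 ≈ 0.4598.

d(Sp1,Sp2) = 0.4598, d(Sp1,Sp3) = 0.4598, d(Sp2,Sp3) = 0.4598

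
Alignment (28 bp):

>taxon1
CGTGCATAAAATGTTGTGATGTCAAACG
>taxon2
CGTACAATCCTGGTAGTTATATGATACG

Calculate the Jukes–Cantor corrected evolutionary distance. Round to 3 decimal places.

The sequences differ at 12 of 28 sites, so p = 12/28 ≈ 0.428571.
d = −(3/4) ln(1 − 4p/3) = −0.75 ln(1 − 0.571428) = −0.75 ln(0.428572)
  = −0.75 × (-0.847297) = 0.635473 substitutions/site.

0.635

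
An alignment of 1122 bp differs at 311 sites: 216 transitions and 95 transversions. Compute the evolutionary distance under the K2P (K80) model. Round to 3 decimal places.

0.364

P = 216/1122 ≈ 0.192513 and Q = 95/1122 ≈ 0.08467.
Under the Kimura two-parameter model, d = −½ ln(1 − 2P − Q) − ¼ ln(1 − 2Q).
1 − 2P − Q = 0.530304, giving −½ ln(0.530304) = 0.317152.
1 − 2Q = 0.83066, giving −¼ ln(0.83066) = 0.046384.
d = 0.317152 + 0.046384 = 0.363536.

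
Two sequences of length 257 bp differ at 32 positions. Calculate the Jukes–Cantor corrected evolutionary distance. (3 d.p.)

0.136

p = 32/257 ≈ 0.124514.
d = −(3/4) ln(1 − 4p/3) = −0.75 ln(1 − 0.166019) = −0.75 ln(0.833981)
  = −0.75 × (-0.181545) = 0.136159 substitutions/site.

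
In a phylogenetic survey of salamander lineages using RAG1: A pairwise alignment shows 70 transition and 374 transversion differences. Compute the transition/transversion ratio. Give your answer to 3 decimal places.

R = 70/374 = 0.187165… ≈ 0.187 (to 3 d.p.).

0.187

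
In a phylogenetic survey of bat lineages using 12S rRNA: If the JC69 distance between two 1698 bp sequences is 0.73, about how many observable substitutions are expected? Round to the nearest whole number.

792

Invert JC69: p = (3/4)(1 − e^(−4d/3)) = 0.75 × (1 − e^(-0.973333)) = 0.75 × (1 − 0.377822) = 0.466634.
Expected differing sites = pL ≈ 0.466634 × 1698 = 792.344532 ≈ 792.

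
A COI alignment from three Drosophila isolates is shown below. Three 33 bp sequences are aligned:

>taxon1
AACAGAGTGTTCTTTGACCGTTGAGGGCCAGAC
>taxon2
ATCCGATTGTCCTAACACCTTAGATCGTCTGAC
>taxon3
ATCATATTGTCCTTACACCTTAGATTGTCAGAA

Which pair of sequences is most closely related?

taxon1–taxon2: 13/33 differ, p = 0.394, d = 0.559.
taxon1–taxon3: 12/33 differ, p = 0.364, d = 0.497.
taxon2–taxon3: 6/33 differ, p = 0.182, d = 0.208.
The smallest distance is between taxon2 and taxon3.

taxon2 and taxon3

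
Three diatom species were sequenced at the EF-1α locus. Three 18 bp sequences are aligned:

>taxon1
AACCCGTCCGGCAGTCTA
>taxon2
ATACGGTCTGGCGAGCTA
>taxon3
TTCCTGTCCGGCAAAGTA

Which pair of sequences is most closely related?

taxon1–taxon2: 7/18 differ, p = 0.389, d = 0.548.
taxon1–taxon3: 6/18 differ, p = 0.333, d = 0.441.
taxon2–taxon3: 7/18 differ, p = 0.389, d = 0.548.
The smallest distance is between taxon1 and taxon3.

taxon1 and taxon3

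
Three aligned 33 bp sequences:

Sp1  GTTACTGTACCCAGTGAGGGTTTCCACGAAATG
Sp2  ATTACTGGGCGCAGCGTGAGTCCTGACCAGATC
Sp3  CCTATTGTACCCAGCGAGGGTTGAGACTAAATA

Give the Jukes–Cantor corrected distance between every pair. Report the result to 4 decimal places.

d(Sp1,Sp2) = 0.6254, d(Sp1,Sp3) = 0.3390, d(Sp2,Sp3) = 0.6254

Sp1–Sp2: 14/33 sites differ → p ≈ 0.424242, d = −0.75 ln(1 − 0.565656) = 0.625439 ≈ 0.6254.
Sp1–Sp3: 9/33 sites differ → p ≈ 0.272727, d = −0.75 ln(1 − 0.363636) = 0.338988 ≈ 0.3390.
Sp2–Sp3: 14/33 sites differ → p ≈ 0.424242, d = −0.75 ln(1 − 0.565656) = 0.625439 ≈ 0.6254.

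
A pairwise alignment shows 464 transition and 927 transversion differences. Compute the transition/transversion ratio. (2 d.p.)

R = 464/927 = 0.500539… ≈ 0.50 (to 2 d.p.).

0.50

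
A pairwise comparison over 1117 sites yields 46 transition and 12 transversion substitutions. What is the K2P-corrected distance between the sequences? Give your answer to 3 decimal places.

0.054

P = 46/1117 ≈ 0.041182 and Q = 12/1117 ≈ 0.010743.
Under the Kimura two-parameter model, d = −½ ln(1 − 2P − Q) − ¼ ln(1 − 2Q).
1 − 2P − Q = 0.906893, giving −½ ln(0.906893) = 0.048865.
1 − 2Q = 0.978514, giving −¼ ln(0.978514) = 0.005430.
d = 0.048865 + 0.005430 = 0.054295.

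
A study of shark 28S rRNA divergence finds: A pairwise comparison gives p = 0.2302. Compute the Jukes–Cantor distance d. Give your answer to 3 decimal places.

d = −(3/4) ln(1 − 4p/3) = −0.75 ln(1 − 0.306933) = −0.75 ln(0.693067)
  = −0.75 × (-0.366629) = 0.274972 substitutions/site.

0.275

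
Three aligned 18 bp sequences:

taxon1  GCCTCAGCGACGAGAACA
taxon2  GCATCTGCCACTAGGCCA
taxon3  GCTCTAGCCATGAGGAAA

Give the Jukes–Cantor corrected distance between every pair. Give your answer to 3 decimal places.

taxon1–taxon2: 6/18 sites differ → p ≈ 0.333333, d = −0.75 ln(1 − 0.444444) = 0.440839 ≈ 0.441.
taxon1–taxon3: 7/18 sites differ → p ≈ 0.388889, d = −0.75 ln(1 − 0.518519) = 0.548166 ≈ 0.548.
taxon2–taxon3: 8/18 sites differ → p ≈ 0.444444, d = −0.75 ln(1 − 0.592592) = 0.673455 ≈ 0.673.

d(taxon1,taxon2) = 0.441, d(taxon1,taxon3) = 0.548, d(taxon2,taxon3) = 0.673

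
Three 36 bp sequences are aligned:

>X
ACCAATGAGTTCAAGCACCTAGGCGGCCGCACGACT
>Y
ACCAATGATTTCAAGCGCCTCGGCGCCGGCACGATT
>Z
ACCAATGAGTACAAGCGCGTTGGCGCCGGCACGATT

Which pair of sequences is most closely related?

X–Y: 6/36 differ, p = 0.167, d = 0.188.
X–Z: 7/36 differ, p = 0.194, d = 0.225.
Y–Z: 4/36 differ, p = 0.111, d = 0.120.
The smallest distance is between Y and Z.

Y and Z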